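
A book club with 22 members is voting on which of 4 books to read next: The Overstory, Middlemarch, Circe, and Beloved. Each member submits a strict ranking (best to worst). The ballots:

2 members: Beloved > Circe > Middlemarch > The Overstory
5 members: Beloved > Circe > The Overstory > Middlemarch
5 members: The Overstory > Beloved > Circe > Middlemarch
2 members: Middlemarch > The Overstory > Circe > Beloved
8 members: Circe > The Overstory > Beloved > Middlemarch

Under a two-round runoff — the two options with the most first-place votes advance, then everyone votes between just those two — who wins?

Round 1 first-place votes: The Overstory 5, Middlemarch 2, Circe 8, Beloved 7.
Circe and Beloved advance.
Runoff: Circe is preferred to Beloved by 10 voters; Beloved by 12.
Beloved wins the runoff.

Beloved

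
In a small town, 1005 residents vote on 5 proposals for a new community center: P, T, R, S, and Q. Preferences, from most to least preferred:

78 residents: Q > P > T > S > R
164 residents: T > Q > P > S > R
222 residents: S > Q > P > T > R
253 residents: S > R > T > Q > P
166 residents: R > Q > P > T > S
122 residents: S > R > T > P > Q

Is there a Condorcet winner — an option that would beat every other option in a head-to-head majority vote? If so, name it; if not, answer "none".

S

S vs P: 597–408 for S.
S vs T: 597–408 for S.
S vs R: 839–166 for S.
S vs Q: 597–408 for S.
S beats every other option head-to-head.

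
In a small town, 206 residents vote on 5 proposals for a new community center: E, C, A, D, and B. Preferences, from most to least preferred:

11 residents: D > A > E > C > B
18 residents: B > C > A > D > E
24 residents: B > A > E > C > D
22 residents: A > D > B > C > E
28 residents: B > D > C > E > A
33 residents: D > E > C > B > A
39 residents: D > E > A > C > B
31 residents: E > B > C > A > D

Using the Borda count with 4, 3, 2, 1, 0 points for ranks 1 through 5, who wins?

E: 11·2 + 18·0 + 24·2 + 22·0 + 28·1 + 33·3 + 39·3 + 31·4 = 438
C: 11·1 + 18·3 + 24·1 + 22·1 + 28·2 + 33·2 + 39·1 + 31·2 = 334
A: 11·3 + 18·2 + 24·3 + 22·4 + 28·0 + 33·0 + 39·2 + 31·1 = 338
D: 11·4 + 18·1 + 24·0 + 22·3 + 28·3 + 33·4 + 39·4 + 31·0 = 500
B: 11·0 + 18·4 + 24·4 + 22·2 + 28·4 + 33·1 + 39·0 + 31·3 = 450
D has the highest Borda score (500).

D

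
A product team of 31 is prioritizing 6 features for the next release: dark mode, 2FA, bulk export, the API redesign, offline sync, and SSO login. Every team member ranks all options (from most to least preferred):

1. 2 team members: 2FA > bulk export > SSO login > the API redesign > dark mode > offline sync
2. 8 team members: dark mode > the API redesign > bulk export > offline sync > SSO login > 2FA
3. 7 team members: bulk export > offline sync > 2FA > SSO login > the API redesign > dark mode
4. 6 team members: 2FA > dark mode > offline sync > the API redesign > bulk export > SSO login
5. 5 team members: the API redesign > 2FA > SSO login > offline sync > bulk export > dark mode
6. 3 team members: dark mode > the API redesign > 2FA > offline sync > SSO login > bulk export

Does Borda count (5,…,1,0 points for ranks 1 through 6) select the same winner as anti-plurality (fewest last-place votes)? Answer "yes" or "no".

Borda — scores: dark mode 81, 2FA 90, bulk export 78, the API redesign 92, offline sync 78, SSO login 46. Winner: the API redesign.
Anti-plurality — last-place votes: dark mode 12, 2FA 8, bulk export 3, the API redesign 0, offline sync 2, SSO login 6. Winner: the API redesign.
The two methods agree.

yes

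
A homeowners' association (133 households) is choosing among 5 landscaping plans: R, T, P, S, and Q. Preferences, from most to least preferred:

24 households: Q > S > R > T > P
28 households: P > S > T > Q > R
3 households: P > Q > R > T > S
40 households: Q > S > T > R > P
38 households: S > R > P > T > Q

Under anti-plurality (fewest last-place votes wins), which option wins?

Last-place votes: R 28, T 0, P 64, S 3, Q 38.
T is ranked last by the fewest voters, so T wins.

T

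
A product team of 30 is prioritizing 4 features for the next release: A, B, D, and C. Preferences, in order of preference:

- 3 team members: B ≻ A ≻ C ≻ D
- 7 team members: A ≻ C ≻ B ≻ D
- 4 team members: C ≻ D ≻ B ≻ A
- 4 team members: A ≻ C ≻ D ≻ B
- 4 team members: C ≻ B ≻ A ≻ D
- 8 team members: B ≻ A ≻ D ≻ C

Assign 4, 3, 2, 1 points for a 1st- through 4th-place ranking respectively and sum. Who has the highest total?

A

A: 3·3 + 7·4 + 4·1 + 4·4 + 4·2 + 8·3 = 89
B: 3·4 + 7·2 + 4·2 + 4·1 + 4·3 + 8·4 = 82
D: 3·1 + 7·1 + 4·3 + 4·2 + 4·1 + 8·2 = 50
C: 3·2 + 7·3 + 4·4 + 4·3 + 4·4 + 8·1 = 79
A has the highest Borda score (89).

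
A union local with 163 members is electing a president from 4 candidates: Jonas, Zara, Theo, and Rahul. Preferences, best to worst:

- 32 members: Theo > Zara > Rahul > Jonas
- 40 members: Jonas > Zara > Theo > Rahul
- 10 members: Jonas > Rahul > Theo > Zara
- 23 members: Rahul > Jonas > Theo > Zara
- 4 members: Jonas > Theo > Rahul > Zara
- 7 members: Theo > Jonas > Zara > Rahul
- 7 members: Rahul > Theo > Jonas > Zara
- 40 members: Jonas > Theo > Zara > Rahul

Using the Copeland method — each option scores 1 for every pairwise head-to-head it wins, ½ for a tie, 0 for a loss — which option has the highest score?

Jonas

Jonas: beats Zara, Theo, and Rahul → score 3.
Zara: beats Rahul; loses to Jonas and Theo → score 1.
Theo: beats Zara and Rahul; loses to Jonas → score 2.
Rahul: loses to Jonas, Zara, and Theo → score 0.
Jonas has the best pairwise record.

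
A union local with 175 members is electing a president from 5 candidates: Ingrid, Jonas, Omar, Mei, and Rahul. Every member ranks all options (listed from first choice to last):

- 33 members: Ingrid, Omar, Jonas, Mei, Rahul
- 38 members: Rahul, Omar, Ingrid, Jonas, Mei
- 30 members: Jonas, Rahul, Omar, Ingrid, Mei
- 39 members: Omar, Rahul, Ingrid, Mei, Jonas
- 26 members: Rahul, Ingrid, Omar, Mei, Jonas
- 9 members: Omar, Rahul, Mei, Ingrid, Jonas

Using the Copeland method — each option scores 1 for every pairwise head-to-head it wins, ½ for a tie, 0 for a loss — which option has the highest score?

Rahul

Ingrid: beats Jonas and Mei; loses to Omar and Rahul → score 2.
Jonas: beats Mei; loses to Ingrid, Omar, and Rahul → score 1.
Omar: beats Ingrid, Jonas, and Mei; loses to Rahul → score 3.
Mei: loses to Ingrid, Jonas, Omar, and Rahul → score 0.
Rahul: beats Ingrid, Jonas, Omar, and Mei → score 4.
Rahul has the best pairwise record.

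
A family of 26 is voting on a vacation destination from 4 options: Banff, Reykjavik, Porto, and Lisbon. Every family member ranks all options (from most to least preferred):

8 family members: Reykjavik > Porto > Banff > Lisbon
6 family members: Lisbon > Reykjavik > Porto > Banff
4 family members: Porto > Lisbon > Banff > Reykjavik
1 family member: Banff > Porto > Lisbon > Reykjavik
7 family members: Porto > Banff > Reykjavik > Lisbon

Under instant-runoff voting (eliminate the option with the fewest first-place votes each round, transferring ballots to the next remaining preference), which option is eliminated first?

Round 1: Banff 1, Reykjavik 8, Porto 11, Lisbon 6. Eliminate Banff.

Banff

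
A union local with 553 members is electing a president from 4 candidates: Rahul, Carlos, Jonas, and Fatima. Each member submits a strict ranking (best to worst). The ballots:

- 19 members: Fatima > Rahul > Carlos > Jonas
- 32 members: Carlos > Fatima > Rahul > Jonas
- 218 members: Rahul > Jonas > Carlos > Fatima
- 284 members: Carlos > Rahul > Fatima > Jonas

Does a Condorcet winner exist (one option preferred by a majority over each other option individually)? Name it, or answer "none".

Carlos

Carlos vs Rahul: 316–237 for Carlos.
Carlos vs Jonas: 335–218 for Carlos.
Carlos vs Fatima: 534–19 for Carlos.
Carlos beats every other option head-to-head.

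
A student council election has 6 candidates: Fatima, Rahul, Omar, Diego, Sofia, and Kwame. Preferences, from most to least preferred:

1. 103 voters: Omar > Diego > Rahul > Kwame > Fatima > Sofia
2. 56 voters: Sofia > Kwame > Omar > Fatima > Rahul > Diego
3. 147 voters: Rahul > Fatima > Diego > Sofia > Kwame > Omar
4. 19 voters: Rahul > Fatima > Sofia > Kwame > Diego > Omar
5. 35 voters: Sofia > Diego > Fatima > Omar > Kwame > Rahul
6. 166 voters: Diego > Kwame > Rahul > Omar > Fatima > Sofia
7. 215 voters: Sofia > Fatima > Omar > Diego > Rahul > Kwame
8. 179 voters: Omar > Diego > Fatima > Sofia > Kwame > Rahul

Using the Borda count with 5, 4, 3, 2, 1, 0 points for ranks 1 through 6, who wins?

Fatima: 103·1 + 56·2 + 147·4 + 19·4 + 35·3 + 166·1 + 215·4 + 179·3 = 2547
Rahul: 103·3 + 56·1 + 147·5 + 19·5 + 35·0 + 166·3 + 215·1 + 179·0 = 1908
Omar: 103·5 + 56·3 + 147·0 + 19·0 + 35·2 + 166·2 + 215·3 + 179·5 = 2625
Diego: 103·4 + 56·0 + 147·3 + 19·1 + 35·4 + 166·5 + 215·2 + 179·4 = 2988
Sofia: 103·0 + 56·5 + 147·2 + 19·3 + 35·5 + 166·0 + 215·5 + 179·2 = 2239
Kwame: 103·2 + 56·4 + 147·1 + 19·2 + 35·1 + 166·4 + 215·0 + 179·1 = 1493
Diego has the highest Borda score (2988).

Diego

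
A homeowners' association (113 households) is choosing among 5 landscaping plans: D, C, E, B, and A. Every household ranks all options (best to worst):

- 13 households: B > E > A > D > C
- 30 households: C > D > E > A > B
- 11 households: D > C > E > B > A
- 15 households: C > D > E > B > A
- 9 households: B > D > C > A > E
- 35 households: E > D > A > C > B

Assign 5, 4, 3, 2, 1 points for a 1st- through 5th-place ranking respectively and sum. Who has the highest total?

D

D: 13·2 + 30·4 + 11·5 + 15·4 + 9·4 + 35·4 = 437
C: 13·1 + 30·5 + 11·4 + 15·5 + 9·3 + 35·2 = 379
E: 13·4 + 30·3 + 11·3 + 15·3 + 9·1 + 35·5 = 404
B: 13·5 + 30·1 + 11·2 + 15·2 + 9·5 + 35·1 = 227
A: 13·3 + 30·2 + 11·1 + 15·1 + 9·2 + 35·3 = 248
D has the highest Borda score (437).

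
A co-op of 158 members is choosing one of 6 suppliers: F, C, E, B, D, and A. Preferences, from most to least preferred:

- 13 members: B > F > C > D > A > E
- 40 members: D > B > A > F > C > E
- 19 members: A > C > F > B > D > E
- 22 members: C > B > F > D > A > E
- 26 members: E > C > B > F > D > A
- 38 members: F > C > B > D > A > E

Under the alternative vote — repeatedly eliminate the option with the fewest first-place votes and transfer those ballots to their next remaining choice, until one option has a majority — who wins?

F

Round 1: F 38, C 22, E 26, B 13, D 40, A 19. Eliminate B.
Round 2: F 51, C 22, E 26, D 40, A 19. Eliminate A.
Round 3: F 51, C 41, E 26, D 40. Eliminate E.
Round 4: F 51, C 67, D 40. Eliminate D.
Round 5: F 91, C 67. F has a majority.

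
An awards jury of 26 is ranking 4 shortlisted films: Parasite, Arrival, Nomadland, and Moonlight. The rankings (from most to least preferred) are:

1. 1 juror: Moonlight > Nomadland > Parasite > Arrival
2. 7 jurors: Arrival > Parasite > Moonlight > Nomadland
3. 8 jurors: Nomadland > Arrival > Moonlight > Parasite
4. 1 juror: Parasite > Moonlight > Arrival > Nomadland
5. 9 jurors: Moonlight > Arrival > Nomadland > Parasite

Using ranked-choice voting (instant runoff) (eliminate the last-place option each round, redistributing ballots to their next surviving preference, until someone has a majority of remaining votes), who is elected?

Moonlight

Round 1: Parasite 1, Arrival 7, Nomadland 8, Moonlight 10. Eliminate Parasite.
Round 2: Arrival 7, Nomadland 8, Moonlight 11. Eliminate Arrival.
Round 3: Nomadland 8, Moonlight 18. Moonlight has a majority.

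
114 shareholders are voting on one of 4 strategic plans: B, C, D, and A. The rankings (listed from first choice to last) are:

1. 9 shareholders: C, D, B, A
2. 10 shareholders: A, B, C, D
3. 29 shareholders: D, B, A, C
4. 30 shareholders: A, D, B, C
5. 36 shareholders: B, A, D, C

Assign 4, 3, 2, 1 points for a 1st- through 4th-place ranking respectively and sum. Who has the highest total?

B

B: 9·2 + 10·3 + 29·3 + 30·2 + 36·4 = 339
C: 9·4 + 10·2 + 29·1 + 30·1 + 36·1 = 151
D: 9·3 + 10·1 + 29·4 + 30·3 + 36·2 = 315
A: 9·1 + 10·4 + 29·2 + 30·4 + 36·3 = 335
B has the highest Borda score (339).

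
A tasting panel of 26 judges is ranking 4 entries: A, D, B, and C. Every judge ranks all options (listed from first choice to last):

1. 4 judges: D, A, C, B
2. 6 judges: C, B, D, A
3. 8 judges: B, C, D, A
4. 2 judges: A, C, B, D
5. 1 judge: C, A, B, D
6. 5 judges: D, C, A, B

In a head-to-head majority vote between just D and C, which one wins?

Voters preferring D to C: 9; preferring C to D: 17.
C wins the head-to-head.

C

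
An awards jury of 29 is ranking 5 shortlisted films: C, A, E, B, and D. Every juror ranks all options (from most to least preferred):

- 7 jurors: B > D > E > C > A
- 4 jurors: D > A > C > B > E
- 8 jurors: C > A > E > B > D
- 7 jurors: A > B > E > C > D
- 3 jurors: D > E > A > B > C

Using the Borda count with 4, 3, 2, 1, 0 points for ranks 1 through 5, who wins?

C: 7·1 + 4·2 + 8·4 + 7·1 + 3·0 = 54
A: 7·0 + 4·3 + 8·3 + 7·4 + 3·2 = 70
E: 7·2 + 4·0 + 8·2 + 7·2 + 3·3 = 53
B: 7·4 + 4·1 + 8·1 + 7·3 + 3·1 = 64
D: 7·3 + 4·4 + 8·0 + 7·0 + 3·4 = 49
A has the highest Borda score (70).

A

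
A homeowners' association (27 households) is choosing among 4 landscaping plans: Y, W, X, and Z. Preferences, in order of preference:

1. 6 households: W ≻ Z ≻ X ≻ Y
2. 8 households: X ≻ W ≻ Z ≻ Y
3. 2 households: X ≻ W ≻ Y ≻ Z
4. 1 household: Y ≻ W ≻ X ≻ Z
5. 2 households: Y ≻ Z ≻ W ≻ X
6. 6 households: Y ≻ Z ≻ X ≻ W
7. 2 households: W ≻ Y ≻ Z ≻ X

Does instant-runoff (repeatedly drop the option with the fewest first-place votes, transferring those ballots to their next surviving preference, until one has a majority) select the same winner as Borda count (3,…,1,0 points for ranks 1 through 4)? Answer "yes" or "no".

no

Instant-runoff — R1 Y 9, W 8, X 10, Z 0 (Z out); R2 Y 9, W 8, X 10 (W out); R3 Y 11, X 16 (X winner). Winner: X.
Borda — scores: Y 33, W 48, X 43, Z 38. Winner: W.
The two methods disagree.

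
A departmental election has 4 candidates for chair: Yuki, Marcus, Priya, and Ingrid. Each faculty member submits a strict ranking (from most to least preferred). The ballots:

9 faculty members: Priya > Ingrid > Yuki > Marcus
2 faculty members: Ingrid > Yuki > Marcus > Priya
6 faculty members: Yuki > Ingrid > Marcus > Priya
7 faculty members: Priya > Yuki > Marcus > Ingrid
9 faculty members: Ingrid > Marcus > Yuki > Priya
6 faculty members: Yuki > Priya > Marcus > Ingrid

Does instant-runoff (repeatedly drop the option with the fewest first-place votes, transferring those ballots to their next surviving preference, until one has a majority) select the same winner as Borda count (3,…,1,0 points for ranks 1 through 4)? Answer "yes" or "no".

Instant-runoff — R1 Yuki 12, Marcus 0, Priya 16, Ingrid 11 (Marcus out); R2 Yuki 12, Priya 16, Ingrid 11 (Ingrid out); R3 Yuki 23, Priya 16 (Yuki winner). Winner: Yuki.
Borda — scores: Yuki 72, Marcus 39, Priya 60, Ingrid 63. Winner: Yuki.
The two methods agree.

yes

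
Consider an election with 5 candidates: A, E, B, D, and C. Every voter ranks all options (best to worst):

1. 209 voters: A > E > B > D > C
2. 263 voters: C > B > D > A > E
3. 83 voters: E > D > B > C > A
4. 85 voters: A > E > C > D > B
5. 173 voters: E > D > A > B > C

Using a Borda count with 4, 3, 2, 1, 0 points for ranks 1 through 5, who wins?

E

A: 209·4 + 263·1 + 83·0 + 85·4 + 173·2 = 1785
E: 209·3 + 263·0 + 83·4 + 85·3 + 173·4 = 1906
B: 209·2 + 263·3 + 83·2 + 85·0 + 173·1 = 1546
D: 209·1 + 263·2 + 83·3 + 85·1 + 173·3 = 1588
C: 209·0 + 263·4 + 83·1 + 85·2 + 173·0 = 1305
E has the highest Borda score (1906).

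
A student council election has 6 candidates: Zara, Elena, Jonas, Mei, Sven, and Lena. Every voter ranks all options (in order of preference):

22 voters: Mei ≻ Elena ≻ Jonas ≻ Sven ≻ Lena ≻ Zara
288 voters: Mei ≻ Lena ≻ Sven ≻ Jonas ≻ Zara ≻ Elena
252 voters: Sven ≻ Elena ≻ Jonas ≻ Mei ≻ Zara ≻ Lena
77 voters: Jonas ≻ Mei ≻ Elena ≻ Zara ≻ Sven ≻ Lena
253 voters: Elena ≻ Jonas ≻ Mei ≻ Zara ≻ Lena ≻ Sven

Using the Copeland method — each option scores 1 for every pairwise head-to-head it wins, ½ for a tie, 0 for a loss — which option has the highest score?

Zara: beats Lena; loses to Elena, Jonas, Mei, and Sven → score 1.
Elena: beats Zara, Jonas, Mei, and Lena; loses to Sven → score 4.
Jonas: beats Zara, Mei, and Lena; loses to Elena and Sven → score 3.
Mei: beats Zara, Sven, and Lena; loses to Elena and Jonas → score 3.
Sven: beats Zara, Elena, and Jonas; loses to Mei and Lena → score 3.
Lena: beats Sven; loses to Zara, Elena, Jonas, and Mei → score 1.
Elena has the best pairwise record.

Elena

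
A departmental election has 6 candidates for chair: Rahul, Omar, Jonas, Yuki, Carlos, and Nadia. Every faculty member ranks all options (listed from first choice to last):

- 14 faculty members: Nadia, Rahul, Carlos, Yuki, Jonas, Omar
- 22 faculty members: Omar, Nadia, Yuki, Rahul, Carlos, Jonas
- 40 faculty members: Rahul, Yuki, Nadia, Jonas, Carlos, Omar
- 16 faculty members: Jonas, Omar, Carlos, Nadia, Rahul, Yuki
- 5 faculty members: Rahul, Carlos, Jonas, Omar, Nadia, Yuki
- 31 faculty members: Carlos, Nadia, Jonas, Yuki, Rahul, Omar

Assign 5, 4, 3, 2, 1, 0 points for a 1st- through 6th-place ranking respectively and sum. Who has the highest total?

Rahul: 14·4 + 22·2 + 40·5 + 16·1 + 5·5 + 31·1 = 372
Omar: 14·0 + 22·5 + 40·0 + 16·4 + 5·2 + 31·0 = 184
Jonas: 14·1 + 22·0 + 40·2 + 16·5 + 5·3 + 31·3 = 282
Yuki: 14·2 + 22·3 + 40·4 + 16·0 + 5·0 + 31·2 = 316
Carlos: 14·3 + 22·1 + 40·1 + 16·3 + 5·4 + 31·5 = 327
Nadia: 14·5 + 22·4 + 40·3 + 16·2 + 5·1 + 31·4 = 439
Nadia has the highest Borda score (439).

Nadia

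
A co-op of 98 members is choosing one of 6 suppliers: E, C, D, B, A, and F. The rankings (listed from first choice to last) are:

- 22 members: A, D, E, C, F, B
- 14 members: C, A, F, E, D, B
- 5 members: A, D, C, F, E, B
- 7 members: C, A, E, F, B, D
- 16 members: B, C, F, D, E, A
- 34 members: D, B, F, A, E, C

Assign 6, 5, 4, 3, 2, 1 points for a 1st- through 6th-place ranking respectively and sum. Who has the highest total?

D

E: 22·4 + 14·3 + 5·2 + 7·4 + 16·2 + 34·2 = 268
C: 22·3 + 14·6 + 5·4 + 7·6 + 16·5 + 34·1 = 326
D: 22·5 + 14·2 + 5·5 + 7·1 + 16·3 + 34·6 = 422
B: 22·1 + 14·1 + 5·1 + 7·2 + 16·6 + 34·5 = 321
A: 22·6 + 14·5 + 5·6 + 7·5 + 16·1 + 34·3 = 385
F: 22·2 + 14·4 + 5·3 + 7·3 + 16·4 + 34·4 = 336
D has the highest Borda score (422).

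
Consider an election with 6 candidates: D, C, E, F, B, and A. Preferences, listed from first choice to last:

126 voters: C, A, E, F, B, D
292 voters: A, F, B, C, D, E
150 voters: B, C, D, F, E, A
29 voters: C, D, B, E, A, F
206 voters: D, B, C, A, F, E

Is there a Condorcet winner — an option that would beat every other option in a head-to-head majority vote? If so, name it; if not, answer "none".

none

Checking pairwise contests:
C beats D 597–206.
B beats C 648–155.
D beats E 677–126.
C beats F 511–292.
F beats B 418–385.
C beats A 511–292.
Every option loses at least one head-to-head, so there is no Condorcet winner.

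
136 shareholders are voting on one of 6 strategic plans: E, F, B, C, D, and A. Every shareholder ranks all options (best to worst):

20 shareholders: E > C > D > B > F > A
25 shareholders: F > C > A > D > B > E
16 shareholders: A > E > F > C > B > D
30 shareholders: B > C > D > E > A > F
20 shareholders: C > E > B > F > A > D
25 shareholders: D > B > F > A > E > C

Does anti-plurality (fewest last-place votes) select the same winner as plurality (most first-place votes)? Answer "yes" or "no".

yes

Anti-plurality — last-place votes: E 25, F 30, B 0, C 25, D 36, A 20. Winner: B.
Plurality — first-place votes: E 20, F 25, B 30, C 20, D 25, A 16. Winner: B.
The two methods agree.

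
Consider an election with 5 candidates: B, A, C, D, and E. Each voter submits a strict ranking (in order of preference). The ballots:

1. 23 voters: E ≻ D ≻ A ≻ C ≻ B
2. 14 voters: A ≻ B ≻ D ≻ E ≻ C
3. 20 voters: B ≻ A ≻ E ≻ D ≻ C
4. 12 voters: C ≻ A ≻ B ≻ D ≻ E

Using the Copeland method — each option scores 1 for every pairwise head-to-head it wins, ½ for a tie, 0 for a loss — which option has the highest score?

A

B: beats D and E; loses to A and C → score 2.
A: beats B, C, D, and E → score 4.
C: beats B; loses to A, D, and E → score 1.
D: beats C; loses to B, A, and E → score 1.
E: beats C and D; loses to B and A → score 2.
A has the best pairwise record.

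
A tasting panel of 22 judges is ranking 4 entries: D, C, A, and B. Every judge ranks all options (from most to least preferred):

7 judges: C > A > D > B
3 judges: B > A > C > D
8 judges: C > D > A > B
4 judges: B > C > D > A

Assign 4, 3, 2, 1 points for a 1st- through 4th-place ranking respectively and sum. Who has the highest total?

C

D: 7·2 + 3·1 + 8·3 + 4·2 = 49
C: 7·4 + 3·2 + 8·4 + 4·3 = 78
A: 7·3 + 3·3 + 8·2 + 4·1 = 50
B: 7·1 + 3·4 + 8·1 + 4·4 = 43
C has the highest Borda score (78).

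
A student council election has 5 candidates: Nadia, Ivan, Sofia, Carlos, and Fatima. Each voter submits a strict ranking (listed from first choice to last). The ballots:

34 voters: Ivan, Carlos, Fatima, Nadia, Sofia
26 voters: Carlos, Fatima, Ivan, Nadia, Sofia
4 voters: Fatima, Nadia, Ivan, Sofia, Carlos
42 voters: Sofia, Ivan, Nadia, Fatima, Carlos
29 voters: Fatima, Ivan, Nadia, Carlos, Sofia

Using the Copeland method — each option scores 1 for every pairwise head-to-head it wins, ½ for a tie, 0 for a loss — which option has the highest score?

Nadia: beats Sofia and Carlos; loses to Ivan and Fatima → score 2.
Ivan: beats Nadia, Sofia, Carlos, and Fatima → score 4.
Sofia: loses to Nadia, Ivan, Carlos, and Fatima → score 0.
Carlos: beats Sofia; loses to Nadia, Ivan, and Fatima → score 1.
Fatima: beats Nadia, Sofia, and Carlos; loses to Ivan → score 3.
Ivan has the best pairwise record.

Ivan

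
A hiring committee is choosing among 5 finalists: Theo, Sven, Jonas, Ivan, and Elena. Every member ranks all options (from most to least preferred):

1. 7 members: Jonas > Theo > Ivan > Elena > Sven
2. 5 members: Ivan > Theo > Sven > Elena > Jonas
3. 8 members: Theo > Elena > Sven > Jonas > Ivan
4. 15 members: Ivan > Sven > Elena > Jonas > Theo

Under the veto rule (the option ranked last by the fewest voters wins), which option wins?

Last-place votes: Theo 15, Sven 7, Jonas 5, Ivan 8, Elena 0.
Elena is ranked last by the fewest voters, so Elena wins.

Elena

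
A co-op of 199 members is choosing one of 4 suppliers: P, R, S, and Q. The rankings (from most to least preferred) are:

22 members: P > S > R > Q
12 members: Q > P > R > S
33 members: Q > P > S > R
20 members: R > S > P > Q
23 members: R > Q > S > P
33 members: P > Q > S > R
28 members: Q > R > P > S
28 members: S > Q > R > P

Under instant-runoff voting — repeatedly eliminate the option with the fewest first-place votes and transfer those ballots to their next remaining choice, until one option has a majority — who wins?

Q

Round 1: P 55, R 43, S 28, Q 73. Eliminate S.
Round 2: P 55, R 43, Q 101. Q has a majority.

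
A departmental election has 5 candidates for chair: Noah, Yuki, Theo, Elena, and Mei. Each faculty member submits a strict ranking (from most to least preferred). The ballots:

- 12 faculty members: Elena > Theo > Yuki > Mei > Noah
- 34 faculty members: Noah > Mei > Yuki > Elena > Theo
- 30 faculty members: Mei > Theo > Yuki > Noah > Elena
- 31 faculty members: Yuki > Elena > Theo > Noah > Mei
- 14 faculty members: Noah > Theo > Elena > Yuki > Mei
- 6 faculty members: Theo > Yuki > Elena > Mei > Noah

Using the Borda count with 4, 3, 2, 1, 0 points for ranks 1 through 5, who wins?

Yuki

Noah: 12·0 + 34·4 + 30·1 + 31·1 + 14·4 + 6·0 = 253
Yuki: 12·2 + 34·2 + 30·2 + 31·4 + 14·1 + 6·3 = 308
Theo: 12·3 + 34·0 + 30·3 + 31·2 + 14·3 + 6·4 = 254
Elena: 12·4 + 34·1 + 30·0 + 31·3 + 14·2 + 6·2 = 215
Mei: 12·1 + 34·3 + 30·4 + 31·0 + 14·0 + 6·1 = 240
Yuki has the highest Borda score (308).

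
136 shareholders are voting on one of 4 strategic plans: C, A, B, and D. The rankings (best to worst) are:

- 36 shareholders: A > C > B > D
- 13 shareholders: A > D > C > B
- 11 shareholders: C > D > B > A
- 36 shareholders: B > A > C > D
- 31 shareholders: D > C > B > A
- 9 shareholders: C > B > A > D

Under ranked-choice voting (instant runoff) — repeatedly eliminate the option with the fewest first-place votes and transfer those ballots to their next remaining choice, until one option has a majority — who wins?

Round 1: C 20, A 49, B 36, D 31. Eliminate C.
Round 2: A 49, B 45, D 42. Eliminate D.
Round 3: A 49, B 87. B has a majority.

B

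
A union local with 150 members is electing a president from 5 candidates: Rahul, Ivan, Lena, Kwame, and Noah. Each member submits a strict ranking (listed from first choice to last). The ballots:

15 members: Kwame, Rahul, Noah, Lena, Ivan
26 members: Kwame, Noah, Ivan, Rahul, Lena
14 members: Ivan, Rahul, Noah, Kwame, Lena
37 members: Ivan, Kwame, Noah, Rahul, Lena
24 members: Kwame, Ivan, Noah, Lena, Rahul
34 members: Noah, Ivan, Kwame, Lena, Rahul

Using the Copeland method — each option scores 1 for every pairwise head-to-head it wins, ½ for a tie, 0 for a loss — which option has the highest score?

Rahul: beats Lena; loses to Ivan, Kwame, and Noah → score 1.
Ivan: beats Rahul, Lena, and Kwame; ties Noah → score 3.5.
Lena: loses to Rahul, Ivan, Kwame, and Noah → score 0.
Kwame: beats Rahul, Lena, and Noah; loses to Ivan → score 3.
Noah: beats Rahul and Lena; ties Ivan; loses to Kwame → score 2.5.
Ivan has the best pairwise record.

Ivan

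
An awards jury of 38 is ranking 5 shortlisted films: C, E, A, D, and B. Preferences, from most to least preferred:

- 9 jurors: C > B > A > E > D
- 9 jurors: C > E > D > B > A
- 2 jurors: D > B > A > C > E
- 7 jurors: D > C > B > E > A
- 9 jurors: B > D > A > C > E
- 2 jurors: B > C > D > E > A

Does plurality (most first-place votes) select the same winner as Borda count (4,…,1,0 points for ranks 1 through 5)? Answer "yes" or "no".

yes

Plurality — first-place votes: C 18, E 0, A 0, D 9, B 11. Winner: C.
Borda — scores: C 110, E 45, A 40, D 85, B 100. Winner: C.
The two methods agree.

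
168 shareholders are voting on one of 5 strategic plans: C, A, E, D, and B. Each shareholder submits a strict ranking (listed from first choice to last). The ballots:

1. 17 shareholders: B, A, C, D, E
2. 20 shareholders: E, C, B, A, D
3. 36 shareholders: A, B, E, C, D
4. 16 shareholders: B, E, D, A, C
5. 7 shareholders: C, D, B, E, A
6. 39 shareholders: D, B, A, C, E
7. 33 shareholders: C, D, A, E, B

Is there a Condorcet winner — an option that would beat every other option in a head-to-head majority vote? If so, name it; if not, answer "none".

B

B vs C: 108–60 for B.
B vs A: 99–69 for B.
B vs E: 115–53 for B.
B vs D: 89–79 for B.
B beats every other option head-to-head.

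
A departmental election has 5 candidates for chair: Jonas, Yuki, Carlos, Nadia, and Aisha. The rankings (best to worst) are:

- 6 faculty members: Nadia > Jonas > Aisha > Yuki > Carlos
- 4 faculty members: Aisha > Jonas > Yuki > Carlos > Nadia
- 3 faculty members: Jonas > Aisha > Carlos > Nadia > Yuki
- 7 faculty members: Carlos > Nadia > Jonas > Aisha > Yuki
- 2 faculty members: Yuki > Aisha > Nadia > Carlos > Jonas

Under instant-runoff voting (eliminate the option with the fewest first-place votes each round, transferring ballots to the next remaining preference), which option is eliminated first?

Yuki

Round 1: Jonas 3, Yuki 2, Carlos 7, Nadia 6, Aisha 4. Eliminate Yuki.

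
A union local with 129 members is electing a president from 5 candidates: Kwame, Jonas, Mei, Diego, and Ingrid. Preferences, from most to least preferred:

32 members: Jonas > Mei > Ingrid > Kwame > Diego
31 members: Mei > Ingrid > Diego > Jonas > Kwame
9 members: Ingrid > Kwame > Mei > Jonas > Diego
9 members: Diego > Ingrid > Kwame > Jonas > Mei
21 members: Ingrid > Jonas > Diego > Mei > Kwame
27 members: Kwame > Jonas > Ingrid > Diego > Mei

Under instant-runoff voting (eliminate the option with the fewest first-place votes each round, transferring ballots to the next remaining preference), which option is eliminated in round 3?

Mei

Round 1: Kwame 27, Jonas 32, Mei 31, Diego 9, Ingrid 30. Eliminate Diego.
Round 2: Kwame 27, Jonas 32, Mei 31, Ingrid 39. Eliminate Kwame.
Round 3: Jonas 59, Mei 31, Ingrid 39. Eliminate Mei.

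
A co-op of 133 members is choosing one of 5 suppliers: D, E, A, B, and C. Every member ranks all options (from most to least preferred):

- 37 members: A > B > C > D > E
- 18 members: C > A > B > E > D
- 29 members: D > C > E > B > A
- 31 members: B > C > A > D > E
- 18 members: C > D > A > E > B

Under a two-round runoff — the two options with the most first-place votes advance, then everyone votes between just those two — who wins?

Round 1 first-place votes: D 29, E 0, A 37, B 31, C 36.
A and C advance.
Runoff: A is preferred to C by 37 voters; C by 96.
C wins the runoff.

C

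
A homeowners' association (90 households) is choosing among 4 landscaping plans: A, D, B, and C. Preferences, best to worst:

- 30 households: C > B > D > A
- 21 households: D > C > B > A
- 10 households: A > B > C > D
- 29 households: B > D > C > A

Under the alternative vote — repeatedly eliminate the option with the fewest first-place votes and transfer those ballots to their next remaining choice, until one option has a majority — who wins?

Round 1: A 10, D 21, B 29, C 30. Eliminate A.
Round 2: D 21, B 39, C 30. Eliminate D.
Round 3: B 39, C 51. C has a majority.

C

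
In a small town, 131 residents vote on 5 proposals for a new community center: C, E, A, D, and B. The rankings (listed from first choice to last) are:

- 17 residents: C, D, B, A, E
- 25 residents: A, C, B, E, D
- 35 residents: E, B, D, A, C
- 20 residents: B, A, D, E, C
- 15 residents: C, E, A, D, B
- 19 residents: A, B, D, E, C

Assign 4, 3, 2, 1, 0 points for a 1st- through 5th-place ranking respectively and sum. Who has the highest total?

B

C: 17·4 + 25·3 + 35·0 + 20·0 + 15·4 + 19·0 = 203
E: 17·0 + 25·1 + 35·4 + 20·1 + 15·3 + 19·1 = 249
A: 17·1 + 25·4 + 35·1 + 20·3 + 15·2 + 19·4 = 318
D: 17·3 + 25·0 + 35·2 + 20·2 + 15·1 + 19·2 = 214
B: 17·2 + 25·2 + 35·3 + 20·4 + 15·0 + 19·3 = 326
B has the highest Borda score (326).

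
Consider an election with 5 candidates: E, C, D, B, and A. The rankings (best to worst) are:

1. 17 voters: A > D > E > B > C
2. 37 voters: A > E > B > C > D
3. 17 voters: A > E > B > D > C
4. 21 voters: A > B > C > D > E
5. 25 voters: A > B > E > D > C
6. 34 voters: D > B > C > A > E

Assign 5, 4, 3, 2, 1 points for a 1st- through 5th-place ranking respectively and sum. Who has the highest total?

A

E: 17·3 + 37·4 + 17·4 + 21·1 + 25·3 + 34·1 = 397
C: 17·1 + 37·2 + 17·1 + 21·3 + 25·1 + 34·3 = 298
D: 17·4 + 37·1 + 17·2 + 21·2 + 25·2 + 34·5 = 401
B: 17·2 + 37·3 + 17·3 + 21·4 + 25·4 + 34·4 = 516
A: 17·5 + 37·5 + 17·5 + 21·5 + 25·5 + 34·2 = 653
A has the highest Borda score (653).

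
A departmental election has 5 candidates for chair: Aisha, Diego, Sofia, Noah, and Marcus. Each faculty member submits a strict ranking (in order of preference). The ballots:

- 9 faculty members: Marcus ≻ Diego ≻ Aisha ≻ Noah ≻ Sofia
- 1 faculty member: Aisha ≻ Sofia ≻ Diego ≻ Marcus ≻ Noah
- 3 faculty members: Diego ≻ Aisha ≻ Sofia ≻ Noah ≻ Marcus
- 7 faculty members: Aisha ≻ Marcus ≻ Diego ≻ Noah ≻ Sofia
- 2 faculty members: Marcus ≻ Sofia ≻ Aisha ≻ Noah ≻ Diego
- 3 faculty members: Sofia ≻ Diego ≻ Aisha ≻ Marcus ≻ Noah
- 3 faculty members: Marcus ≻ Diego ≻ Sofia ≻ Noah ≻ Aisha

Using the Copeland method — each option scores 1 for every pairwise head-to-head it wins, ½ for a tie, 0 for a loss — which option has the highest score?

Aisha: beats Sofia and Noah; ties Marcus; loses to Diego → score 2.5.
Diego: beats Aisha, Sofia, and Noah; loses to Marcus → score 3.
Sofia: loses to Aisha, Diego, Noah, and Marcus → score 0.
Noah: beats Sofia; loses to Aisha, Diego, and Marcus → score 1.
Marcus: beats Diego, Sofia, and Noah; ties Aisha → score 3.5.
Marcus has the best pairwise record.

Marcus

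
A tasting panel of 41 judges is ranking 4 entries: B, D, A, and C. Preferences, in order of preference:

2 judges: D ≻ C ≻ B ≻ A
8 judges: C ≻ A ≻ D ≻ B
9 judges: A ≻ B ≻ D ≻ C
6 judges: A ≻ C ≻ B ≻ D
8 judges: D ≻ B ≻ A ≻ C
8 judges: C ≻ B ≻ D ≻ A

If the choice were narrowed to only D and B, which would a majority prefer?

Voters preferring D to B: 18; preferring B to D: 23.
B wins the head-to-head.

B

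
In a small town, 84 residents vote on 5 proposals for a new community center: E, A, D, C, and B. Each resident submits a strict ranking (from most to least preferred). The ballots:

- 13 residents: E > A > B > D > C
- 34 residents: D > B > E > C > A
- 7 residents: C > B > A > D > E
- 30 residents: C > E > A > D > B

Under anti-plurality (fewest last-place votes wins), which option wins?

D

Last-place votes: E 7, A 34, D 0, C 13, B 30.
D is ranked last by the fewest voters, so D wins.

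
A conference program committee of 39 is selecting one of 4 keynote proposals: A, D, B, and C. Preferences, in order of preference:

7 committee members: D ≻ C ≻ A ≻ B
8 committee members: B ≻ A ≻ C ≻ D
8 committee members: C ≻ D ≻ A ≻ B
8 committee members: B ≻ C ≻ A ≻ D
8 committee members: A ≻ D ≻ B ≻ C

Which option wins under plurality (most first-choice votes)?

First-place votes: A 8, D 7, B 16, C 8.
B has the most first-place votes.

B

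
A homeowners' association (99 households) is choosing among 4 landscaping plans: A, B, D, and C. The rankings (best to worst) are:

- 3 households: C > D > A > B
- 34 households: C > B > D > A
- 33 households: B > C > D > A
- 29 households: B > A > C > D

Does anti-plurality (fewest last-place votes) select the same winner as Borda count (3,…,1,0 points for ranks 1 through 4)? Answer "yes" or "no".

no

Anti-plurality — last-place votes: A 67, B 3, D 29, C 0. Winner: C.
Borda — scores: A 61, B 254, D 73, C 206. Winner: B.
The two methods disagree.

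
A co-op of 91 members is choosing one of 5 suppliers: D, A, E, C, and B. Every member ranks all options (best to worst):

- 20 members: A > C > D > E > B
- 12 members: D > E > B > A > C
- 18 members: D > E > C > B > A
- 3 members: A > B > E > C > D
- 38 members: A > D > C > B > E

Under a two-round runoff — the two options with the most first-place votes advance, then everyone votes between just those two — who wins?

Round 1 first-place votes: D 30, A 61, E 0, C 0, B 0.
A and D advance.
Runoff: A is preferred to D by 61 voters; D by 30.
A wins the runoff.

A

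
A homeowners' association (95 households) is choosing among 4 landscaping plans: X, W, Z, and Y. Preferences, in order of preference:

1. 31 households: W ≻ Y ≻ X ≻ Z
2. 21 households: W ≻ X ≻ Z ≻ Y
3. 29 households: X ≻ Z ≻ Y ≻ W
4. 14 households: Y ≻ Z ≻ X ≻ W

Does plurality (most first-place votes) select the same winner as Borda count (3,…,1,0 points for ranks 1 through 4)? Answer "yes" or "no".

Plurality — first-place votes: X 29, W 52, Z 0, Y 14. Winner: W.
Borda — scores: X 174, W 156, Z 107, Y 133. Winner: X.
The two methods disagree.

no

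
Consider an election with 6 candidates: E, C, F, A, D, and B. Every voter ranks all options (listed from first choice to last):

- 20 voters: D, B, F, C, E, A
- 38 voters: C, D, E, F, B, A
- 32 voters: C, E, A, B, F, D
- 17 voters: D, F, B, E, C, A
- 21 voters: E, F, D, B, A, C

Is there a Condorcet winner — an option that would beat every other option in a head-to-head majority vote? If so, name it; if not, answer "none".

C

C vs E: 90–38 for C.
C vs F: 70–58 for C.
C vs A: 107–21 for C.
C vs D: 70–58 for C.
C vs B: 70–58 for C.
C beats every other option head-to-head.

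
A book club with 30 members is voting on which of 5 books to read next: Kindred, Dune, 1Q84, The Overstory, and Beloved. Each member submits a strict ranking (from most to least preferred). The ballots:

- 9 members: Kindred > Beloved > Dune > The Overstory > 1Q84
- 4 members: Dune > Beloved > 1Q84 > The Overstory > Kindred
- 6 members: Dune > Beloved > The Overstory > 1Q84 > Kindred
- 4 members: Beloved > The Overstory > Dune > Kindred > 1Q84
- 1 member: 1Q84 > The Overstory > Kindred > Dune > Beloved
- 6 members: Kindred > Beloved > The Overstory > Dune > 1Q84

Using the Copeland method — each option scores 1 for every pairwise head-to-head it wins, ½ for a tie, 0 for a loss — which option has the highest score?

Kindred

Kindred: beats Dune, 1Q84, and Beloved; ties The Overstory → score 3.5.
Dune: beats 1Q84 and The Overstory; loses to Kindred and Beloved → score 2.
1Q84: loses to Kindred, Dune, The Overstory, and Beloved → score 0.
The Overstory: beats 1Q84; ties Kindred; loses to Dune and Beloved → score 1.5.
Beloved: beats Dune, 1Q84, and The Overstory; loses to Kindred → score 3.
Kindred has the best pairwise record.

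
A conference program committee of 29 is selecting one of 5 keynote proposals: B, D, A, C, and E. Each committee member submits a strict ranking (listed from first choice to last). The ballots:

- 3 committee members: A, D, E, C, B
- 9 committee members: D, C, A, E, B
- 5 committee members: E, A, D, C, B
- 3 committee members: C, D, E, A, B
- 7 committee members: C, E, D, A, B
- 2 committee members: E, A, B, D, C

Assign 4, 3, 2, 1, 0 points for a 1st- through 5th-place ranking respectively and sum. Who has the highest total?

B: 3·0 + 9·0 + 5·0 + 3·0 + 7·0 + 2·2 = 4
D: 3·3 + 9·4 + 5·2 + 3·3 + 7·2 + 2·1 = 80
A: 3·4 + 9·2 + 5·3 + 3·1 + 7·1 + 2·3 = 61
C: 3·1 + 9·3 + 5·1 + 3·4 + 7·4 + 2·0 = 75
E: 3·2 + 9·1 + 5·4 + 3·2 + 7·3 + 2·4 = 70
D has the highest Borda score (80).

D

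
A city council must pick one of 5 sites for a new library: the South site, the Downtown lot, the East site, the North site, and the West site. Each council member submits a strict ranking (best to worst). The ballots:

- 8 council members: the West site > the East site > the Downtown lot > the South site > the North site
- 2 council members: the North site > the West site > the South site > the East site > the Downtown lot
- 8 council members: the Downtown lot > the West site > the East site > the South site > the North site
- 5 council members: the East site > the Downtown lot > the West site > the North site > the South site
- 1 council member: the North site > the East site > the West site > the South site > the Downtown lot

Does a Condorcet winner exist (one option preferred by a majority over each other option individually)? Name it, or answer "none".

Checking pairwise contests:
the Downtown lot beats the South site 21–3.
the East site beats the Downtown lot 16–8.
the West site beats the East site 18–6.
the South site beats the North site 16–8.
the Downtown lot beats the West site 13–11.
Every option loses at least one head-to-head, so there is no Condorcet winner.

none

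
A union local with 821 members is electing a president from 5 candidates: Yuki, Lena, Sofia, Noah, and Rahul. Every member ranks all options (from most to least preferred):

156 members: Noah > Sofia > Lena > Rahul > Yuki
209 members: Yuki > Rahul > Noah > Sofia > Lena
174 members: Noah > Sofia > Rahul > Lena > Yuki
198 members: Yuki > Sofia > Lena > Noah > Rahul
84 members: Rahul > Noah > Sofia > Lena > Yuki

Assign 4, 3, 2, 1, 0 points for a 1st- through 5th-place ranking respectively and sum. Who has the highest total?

Noah

Yuki: 156·0 + 209·4 + 174·0 + 198·4 + 84·0 = 1628
Lena: 156·2 + 209·0 + 174·1 + 198·2 + 84·1 = 966
Sofia: 156·3 + 209·1 + 174·3 + 198·3 + 84·2 = 1961
Noah: 156·4 + 209·2 + 174·4 + 198·1 + 84·3 = 2188
Rahul: 156·1 + 209·3 + 174·2 + 198·0 + 84·4 = 1467
Noah has the highest Borda score (2188).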